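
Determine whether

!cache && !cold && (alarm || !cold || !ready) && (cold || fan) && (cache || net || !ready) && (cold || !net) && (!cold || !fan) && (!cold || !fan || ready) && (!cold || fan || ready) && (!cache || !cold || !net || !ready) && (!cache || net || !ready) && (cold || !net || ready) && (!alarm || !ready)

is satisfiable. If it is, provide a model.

Unit clause (!cache) forces cache = False.
Unit clause (!cold) forces cold = False.
In (cold || fan) only fan is left, so fan = True.
In (cold || !net) only !net is left, so net = False.
In (cache || net || !ready) only !ready is left, so ready = False.
Set alarm = False.
All clauses satisfied.

cold = False, fan = True, cache = False, net = False, ready = False, alarm = False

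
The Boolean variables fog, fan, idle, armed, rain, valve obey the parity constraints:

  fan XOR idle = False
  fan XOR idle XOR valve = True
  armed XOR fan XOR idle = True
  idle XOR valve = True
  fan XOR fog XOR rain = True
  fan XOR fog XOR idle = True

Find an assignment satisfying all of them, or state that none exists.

fog=T, fan=F, idle=F, armed=T, rain=F, valve=T

fan XOR idle = F XOR F = False ✓
fan XOR idle XOR valve = F XOR F XOR T = True ✓
armed XOR fan XOR idle = T XOR F XOR F = True ✓
idle XOR valve = F XOR T = True ✓
fan XOR fog XOR rain = F XOR T XOR F = True ✓
fan XOR fog XOR idle = F XOR T XOR F = True ✓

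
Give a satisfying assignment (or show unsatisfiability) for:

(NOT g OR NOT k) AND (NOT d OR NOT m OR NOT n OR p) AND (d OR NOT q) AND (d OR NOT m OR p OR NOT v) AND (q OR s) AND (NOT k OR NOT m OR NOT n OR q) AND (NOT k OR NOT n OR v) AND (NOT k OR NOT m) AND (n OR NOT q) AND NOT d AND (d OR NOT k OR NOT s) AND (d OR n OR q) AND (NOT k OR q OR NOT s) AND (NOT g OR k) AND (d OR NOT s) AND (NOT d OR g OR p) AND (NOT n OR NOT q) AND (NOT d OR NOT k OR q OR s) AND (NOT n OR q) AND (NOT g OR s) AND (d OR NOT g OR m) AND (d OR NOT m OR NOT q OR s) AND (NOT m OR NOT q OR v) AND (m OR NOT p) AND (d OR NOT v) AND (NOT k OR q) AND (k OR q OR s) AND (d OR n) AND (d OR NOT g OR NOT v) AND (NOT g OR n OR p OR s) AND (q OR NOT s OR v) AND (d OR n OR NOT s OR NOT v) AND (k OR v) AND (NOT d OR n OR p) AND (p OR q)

Case d = True:
  Clause (NOT d) is falsified — contradiction.
Case d = False:
  (d OR NOT q) forces q = False.
  (q OR s) forces s = True.
  Clause (d OR NOT s) is falsified — contradiction.
Both cases fail, so the formula is unsatisfiable.

UNSATISFIABLE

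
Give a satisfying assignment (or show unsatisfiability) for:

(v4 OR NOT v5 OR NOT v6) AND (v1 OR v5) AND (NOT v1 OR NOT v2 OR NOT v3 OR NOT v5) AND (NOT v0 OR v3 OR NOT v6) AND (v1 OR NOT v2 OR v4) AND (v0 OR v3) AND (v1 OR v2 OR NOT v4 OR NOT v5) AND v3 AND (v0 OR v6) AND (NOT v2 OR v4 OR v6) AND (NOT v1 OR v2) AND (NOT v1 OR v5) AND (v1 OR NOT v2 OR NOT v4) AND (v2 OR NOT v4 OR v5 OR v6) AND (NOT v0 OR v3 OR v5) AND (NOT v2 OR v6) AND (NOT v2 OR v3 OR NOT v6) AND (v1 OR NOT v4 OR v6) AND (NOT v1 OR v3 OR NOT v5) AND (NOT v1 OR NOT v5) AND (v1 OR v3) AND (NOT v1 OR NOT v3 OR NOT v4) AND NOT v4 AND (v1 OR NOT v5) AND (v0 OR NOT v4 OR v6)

Unsatisfiable

Case v5 = True:
  (v3) forces v3 = True.
  (NOT v1 OR NOT v5) forces v1 = False.
  Clause (v1 OR NOT v5) is falsified — contradiction.
Case v5 = False:
  (v1 OR v5) forces v1 = True.
  Clause (NOT v1 OR v5) is falsified — contradiction.
Both cases fail, so the formula is unsatisfiable.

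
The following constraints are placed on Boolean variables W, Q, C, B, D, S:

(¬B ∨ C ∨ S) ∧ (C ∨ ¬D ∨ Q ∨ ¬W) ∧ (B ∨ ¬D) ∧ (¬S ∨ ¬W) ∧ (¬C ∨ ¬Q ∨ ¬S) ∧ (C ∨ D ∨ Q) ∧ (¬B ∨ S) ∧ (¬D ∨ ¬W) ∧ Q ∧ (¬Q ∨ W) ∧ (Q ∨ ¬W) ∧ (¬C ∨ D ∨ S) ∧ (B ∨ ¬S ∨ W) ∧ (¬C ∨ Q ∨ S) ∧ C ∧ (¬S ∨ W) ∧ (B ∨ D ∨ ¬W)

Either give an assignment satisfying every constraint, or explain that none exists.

Unsatisfiable — no assignment works.

Case W = True:
  (¬S ∨ ¬W) forces S = False.
  (¬B ∨ S) forces B = False.
  (B ∨ ¬D) forces D = False.
  Clause (B ∨ D ∨ ¬W) is falsified — contradiction.
Case W = False:
  (Q) forces Q = True.
  Clause (¬Q ∨ W) is falsified — contradiction.
Both cases fail, so the formula is unsatisfiable.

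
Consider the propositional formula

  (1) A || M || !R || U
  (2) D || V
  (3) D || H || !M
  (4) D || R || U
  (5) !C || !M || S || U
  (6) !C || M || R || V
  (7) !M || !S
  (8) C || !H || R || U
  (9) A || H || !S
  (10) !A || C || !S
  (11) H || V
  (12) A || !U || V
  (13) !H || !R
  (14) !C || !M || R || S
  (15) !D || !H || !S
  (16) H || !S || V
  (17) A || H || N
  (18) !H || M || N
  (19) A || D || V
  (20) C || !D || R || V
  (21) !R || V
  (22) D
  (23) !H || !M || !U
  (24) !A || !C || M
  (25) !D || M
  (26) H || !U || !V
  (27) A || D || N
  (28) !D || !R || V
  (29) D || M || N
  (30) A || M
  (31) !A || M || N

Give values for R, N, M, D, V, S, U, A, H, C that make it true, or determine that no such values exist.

R = False, N = False, M = True, D = True, V = True, S = False, U = False, A = True, H = False, C = False

Unit clause (D) forces D = True.
In (!D || M) only M is left, so M = True.
In (!M || !S) only !S is left, so S = False.
Set R = False.
  then (!C || !M || R || S) forces C = False.
  then (C || !D || R || V) forces V = True.
Set N = False.
Try U = True:
  (!H || !M || !U) forces H = False.
  clause (H || !U || !V) is falsified — backtrack.
So U = False.
  then (C || !H || R || U) forces H = False.
  then (A || H || N) forces A = True.
All clauses satisfied.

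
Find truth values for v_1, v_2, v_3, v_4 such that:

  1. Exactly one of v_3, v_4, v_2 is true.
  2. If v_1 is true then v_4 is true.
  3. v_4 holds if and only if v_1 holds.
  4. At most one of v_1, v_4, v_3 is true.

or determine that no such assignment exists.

v_1: False; v_2: True; v_3: False; v_4: False

  (1) {v_3, v_4, v_2}: 1 true — exactly one ✓
  (2) v_1=F ⇒ v_4: vacuous ✓
  (3) v_4=F, v_1=F — same ✓
  (4) {v_1, v_4, v_3}: 0 true — at most one ✓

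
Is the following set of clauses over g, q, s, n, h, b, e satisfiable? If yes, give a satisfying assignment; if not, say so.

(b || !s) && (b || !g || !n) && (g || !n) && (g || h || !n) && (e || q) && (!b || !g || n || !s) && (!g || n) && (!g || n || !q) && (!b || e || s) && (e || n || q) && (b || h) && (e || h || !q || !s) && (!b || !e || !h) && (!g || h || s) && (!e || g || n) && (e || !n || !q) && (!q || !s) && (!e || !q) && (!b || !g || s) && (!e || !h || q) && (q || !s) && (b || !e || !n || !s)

Try g = True:
  (!g || n) forces n = True.
  (b || !g || !n) forces b = True.
  (!b || !g || s) forces s = True.
  (!q || !s) forces q = False.
  clause (q || !s) is falsified — backtrack.
So g = False.
  then (g || !n) forces n = False.
  then (!e || g || n) forces e = False.
  then (e || q) forces q = True.
  then (!q || !s) forces s = False.
  then (!b || e || s) forces b = False.
  then (b || h) forces h = True.
All clauses satisfied.

g = False, q = True, s = False, n = False, h = True, b = False, e = False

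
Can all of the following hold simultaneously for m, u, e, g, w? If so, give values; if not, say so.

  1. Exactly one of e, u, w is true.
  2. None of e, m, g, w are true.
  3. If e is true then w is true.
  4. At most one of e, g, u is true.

m: False, u: True, e: False, g: False, w: False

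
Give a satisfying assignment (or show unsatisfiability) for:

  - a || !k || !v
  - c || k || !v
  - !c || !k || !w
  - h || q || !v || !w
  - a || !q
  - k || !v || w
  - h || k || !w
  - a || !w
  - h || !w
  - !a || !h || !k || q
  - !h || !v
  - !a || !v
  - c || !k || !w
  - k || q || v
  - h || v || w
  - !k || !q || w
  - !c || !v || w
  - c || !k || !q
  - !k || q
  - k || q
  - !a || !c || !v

Try q = False:
  (!k || q) forces k = False.
  clause (k || q) is falsified — backtrack.
So q = True.
  then (a || !q) forces a = True.
  then (!a || !v) forces v = False.
Set h = True.
Set c = False.
  then (c || !k || !q) forces k = False.
Set w = False.
All clauses satisfied.

q = True; h = True; c = False; v = False; w = False; k = False; a = True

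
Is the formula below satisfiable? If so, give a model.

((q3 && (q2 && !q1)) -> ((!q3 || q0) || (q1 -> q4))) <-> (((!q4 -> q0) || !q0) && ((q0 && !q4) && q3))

q0 = True; q1 = True; q2 = False; q3 = True; q4 = False

  ((q3 && (q2 && !q1)) -> ((!q3 || q0) || (q1 -> q4))) <-> (((!q4 -> q0) || !q0) && ((q0 && !q4) && q3)) = True
    (q3 && (q2 && !q1)) -> ((!q3 || q0) || (q1 -> q4)) = True
      q3 && (q2 && !q1) = False
        q2 && !q1 = False
          !q1 = False
      (!q3 || q0) || (q1 -> q4) = True
        !q3 || q0 = True
          !q3 = False
        q1 -> q4 = False
    ((!q4 -> q0) || !q0) && ((q0 && !q4) && q3) = True
      (!q4 -> q0) || !q0 = True
        !q4 -> q0 = True
          !q4 = True
        !q0 = False
      (q0 && !q4) && q3 = True
        q0 && !q4 = True
          !q4 = True
The formula evaluates to True.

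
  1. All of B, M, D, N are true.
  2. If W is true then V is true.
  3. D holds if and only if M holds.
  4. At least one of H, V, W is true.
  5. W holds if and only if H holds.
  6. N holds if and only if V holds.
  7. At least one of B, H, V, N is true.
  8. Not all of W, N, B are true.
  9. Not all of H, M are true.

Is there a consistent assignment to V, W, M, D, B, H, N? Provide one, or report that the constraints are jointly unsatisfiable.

V = True, W = False, M = True, D = True, B = True, H = False, N = True

  (1) {B, M, D, N}: all 4 true ✓
  (2) W=F ⇒ V: vacuous ✓
  (3) D=T, M=T — same ✓
  (4) {H, V, W}: 1 true — at least one ✓
  (5) W=F, H=F — same ✓
  (6) N=T, V=T — same ✓
  (7) {B, H, V, N}: 3 true — at least one ✓
  (8) {W, N, B}: 2/3 true — not all ✓
  (9) {H, M}: 1/2 true — not all ✓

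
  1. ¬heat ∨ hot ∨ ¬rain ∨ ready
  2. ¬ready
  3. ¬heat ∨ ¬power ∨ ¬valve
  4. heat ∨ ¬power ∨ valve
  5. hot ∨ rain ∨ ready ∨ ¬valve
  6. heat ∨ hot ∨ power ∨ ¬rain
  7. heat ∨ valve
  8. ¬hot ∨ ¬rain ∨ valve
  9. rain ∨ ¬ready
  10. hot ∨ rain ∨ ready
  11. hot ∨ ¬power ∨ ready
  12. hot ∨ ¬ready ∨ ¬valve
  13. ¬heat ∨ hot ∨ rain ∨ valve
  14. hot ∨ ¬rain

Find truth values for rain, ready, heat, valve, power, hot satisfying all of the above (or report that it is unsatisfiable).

Unit clause (¬ready) forces ready = False.
Set rain = False.
  then (hot ∨ rain ∨ ready) forces hot = True.
Set heat = False.
  then (heat ∨ valve) forces valve = True.
Set power = True.
All clauses satisfied.

rain = False; ready = False; heat = False; valve = True; power = True; hot = True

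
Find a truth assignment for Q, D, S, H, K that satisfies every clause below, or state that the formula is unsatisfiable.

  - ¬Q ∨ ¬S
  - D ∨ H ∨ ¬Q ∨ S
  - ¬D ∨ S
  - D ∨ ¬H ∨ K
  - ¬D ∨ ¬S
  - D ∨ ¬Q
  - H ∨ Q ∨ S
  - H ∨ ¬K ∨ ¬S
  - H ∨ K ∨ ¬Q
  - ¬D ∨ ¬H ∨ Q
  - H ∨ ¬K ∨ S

Try Q = True:
  (¬Q ∨ ¬S) forces S = False.
  (¬D ∨ S) forces D = False.
  clause (D ∨ ¬Q) is falsified — backtrack.
So Q = False.
Try D = True:
  (¬D ∨ S) forces S = True.
  clause (¬D ∨ ¬S) is falsified — backtrack.
So D = False.
Set S = False.
  then (H ∨ Q ∨ S) forces H = True.
  then (D ∨ ¬H ∨ K) forces K = True.
All clauses satisfied.

Q: False; D: False; S: False; H: True; K: True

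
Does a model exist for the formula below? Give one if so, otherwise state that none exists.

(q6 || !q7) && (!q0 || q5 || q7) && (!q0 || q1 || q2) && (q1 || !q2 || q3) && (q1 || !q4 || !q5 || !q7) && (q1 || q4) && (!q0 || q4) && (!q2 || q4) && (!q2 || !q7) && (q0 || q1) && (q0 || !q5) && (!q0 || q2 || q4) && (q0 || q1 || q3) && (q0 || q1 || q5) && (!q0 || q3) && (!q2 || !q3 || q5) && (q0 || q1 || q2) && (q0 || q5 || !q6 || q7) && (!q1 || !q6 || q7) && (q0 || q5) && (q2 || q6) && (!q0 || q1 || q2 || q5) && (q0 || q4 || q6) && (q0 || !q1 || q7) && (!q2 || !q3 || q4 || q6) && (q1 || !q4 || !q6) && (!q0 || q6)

q0: True, q1: True, q2: False, q3: True, q4: True, q5: True, q6: True, q7: True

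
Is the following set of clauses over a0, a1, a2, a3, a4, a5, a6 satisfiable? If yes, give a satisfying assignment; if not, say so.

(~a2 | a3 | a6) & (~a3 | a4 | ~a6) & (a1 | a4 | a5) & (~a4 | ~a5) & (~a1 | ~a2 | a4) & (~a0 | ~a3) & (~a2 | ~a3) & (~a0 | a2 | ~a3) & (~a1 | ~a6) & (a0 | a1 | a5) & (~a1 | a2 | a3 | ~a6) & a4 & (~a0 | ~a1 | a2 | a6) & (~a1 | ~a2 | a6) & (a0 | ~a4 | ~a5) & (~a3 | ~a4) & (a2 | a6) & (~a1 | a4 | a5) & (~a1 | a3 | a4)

a0=T; a1=F; a2=T; a3=F; a4=T; a5=F; a6=T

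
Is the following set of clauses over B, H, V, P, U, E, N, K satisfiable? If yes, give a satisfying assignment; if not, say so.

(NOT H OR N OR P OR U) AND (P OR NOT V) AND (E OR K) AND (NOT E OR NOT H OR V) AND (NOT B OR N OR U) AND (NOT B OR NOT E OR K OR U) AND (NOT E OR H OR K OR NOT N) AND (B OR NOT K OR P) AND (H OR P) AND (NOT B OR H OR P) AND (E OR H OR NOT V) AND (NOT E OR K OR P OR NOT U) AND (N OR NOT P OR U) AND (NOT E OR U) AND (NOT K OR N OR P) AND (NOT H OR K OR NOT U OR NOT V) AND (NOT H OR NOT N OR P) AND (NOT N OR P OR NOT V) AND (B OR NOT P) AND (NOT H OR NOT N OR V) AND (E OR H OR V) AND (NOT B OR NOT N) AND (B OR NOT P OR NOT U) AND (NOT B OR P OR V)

B=T, H=F, V=T, P=T, U=T, E=T, N=F, K=F

Set B = True.
  then (NOT B OR NOT N) forces N = False.
  then (NOT B OR N OR U) forces U = True.
Set H = False.
  then (H OR P) forces P = True.
Set V = True.
  then (E OR H OR NOT V) forces E = True.
Set K = False.
All clauses satisfied.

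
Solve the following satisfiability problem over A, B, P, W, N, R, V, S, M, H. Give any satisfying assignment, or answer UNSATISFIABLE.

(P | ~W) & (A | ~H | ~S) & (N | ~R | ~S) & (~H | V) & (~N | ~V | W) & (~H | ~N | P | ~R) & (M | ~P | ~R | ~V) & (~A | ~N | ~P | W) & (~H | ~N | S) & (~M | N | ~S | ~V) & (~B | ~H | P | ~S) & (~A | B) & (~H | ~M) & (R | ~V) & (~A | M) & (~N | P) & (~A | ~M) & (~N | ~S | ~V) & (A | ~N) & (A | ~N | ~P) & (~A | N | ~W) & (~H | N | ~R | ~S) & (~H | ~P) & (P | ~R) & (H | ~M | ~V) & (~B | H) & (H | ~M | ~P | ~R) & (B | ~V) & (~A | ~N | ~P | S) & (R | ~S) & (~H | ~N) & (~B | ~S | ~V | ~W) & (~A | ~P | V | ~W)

A=F, B=F, P=T, W=T, N=F, R=F, V=F, S=F, M=T, H=F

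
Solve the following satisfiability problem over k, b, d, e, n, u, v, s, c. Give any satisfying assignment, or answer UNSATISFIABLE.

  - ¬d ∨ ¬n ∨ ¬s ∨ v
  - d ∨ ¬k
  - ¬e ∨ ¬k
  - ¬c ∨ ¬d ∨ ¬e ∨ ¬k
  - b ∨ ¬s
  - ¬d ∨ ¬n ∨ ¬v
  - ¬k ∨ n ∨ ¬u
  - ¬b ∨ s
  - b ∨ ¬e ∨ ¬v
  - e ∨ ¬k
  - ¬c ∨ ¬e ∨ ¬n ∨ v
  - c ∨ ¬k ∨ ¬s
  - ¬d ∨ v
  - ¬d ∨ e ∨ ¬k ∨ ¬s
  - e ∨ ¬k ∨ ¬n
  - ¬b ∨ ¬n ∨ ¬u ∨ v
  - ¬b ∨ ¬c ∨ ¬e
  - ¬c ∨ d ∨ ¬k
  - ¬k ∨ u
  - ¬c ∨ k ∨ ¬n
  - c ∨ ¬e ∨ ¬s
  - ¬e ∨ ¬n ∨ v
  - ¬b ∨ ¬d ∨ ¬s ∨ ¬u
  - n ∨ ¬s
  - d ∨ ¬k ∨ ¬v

k = False; b = False; d = False; e = False; n = False; u = True; v = False; s = False; c = True

Try k = True:
  (d ∨ ¬k) forces d = True.
  (¬e ∨ ¬k) forces e = False.
  clause (e ∨ ¬k) is falsified — backtrack.
So k = False.
Set b = False.
  then (b ∨ ¬s) forces s = False.
Set d = False.
Set e = False.
Set n = False.
Set u = True.
Set v = False.
Set c = True.
All clauses satisfied.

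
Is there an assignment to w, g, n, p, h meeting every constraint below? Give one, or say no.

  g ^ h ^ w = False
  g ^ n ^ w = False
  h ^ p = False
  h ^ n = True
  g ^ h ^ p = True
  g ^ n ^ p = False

Adding constraints 1, 2, 4 mod 2: every variable appears an even number of times on the left, so the left side is 0.
But the right sides sum to 1 (mod 2). 0 ≠ 1 — the system is inconsistent.

No satisfying assignment exists.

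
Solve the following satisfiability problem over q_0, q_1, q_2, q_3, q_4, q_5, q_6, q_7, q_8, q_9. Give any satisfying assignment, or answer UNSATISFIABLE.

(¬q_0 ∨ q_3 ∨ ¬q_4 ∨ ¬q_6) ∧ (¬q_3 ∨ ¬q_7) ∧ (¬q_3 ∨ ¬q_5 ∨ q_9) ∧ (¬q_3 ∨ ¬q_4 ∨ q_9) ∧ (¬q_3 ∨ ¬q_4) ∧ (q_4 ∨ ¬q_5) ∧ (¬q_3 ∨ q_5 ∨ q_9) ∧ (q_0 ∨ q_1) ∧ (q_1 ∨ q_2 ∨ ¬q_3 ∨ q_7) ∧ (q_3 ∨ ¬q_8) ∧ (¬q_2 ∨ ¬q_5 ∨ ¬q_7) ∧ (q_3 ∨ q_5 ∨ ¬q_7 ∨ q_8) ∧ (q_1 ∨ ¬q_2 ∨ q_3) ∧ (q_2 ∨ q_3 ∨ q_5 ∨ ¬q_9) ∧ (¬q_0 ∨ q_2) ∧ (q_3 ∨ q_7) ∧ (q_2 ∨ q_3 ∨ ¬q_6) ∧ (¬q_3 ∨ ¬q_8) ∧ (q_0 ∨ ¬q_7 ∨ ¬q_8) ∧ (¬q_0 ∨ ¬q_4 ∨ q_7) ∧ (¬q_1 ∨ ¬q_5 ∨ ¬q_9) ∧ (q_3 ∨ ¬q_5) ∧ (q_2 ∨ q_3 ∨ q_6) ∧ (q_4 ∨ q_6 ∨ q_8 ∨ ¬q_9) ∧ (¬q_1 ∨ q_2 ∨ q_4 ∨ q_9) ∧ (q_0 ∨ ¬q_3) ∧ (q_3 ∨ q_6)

q_0: True, q_1: True, q_2: True, q_3: True, q_4: False, q_5: False, q_6: True, q_7: False, q_8: False, q_9: True

Set q_0 = True.
  then (¬q_0 ∨ q_2) forces q_2 = True.
Set q_1 = True.
Try q_3 = False:
  (q_3 ∨ ¬q_8) forces q_8 = False.
  (q_3 ∨ q_7) forces q_7 = True.
  (¬q_2 ∨ ¬q_5 ∨ ¬q_7) forces q_5 = False.
  clause (q_3 ∨ q_5 ∨ ¬q_7 ∨ q_8) is falsified — backtrack.
So q_3 = True.
  then (¬q_3 ∨ ¬q_7) forces q_7 = False.
  then (¬q_3 ∨ ¬q_4) forces q_4 = False.
  then (q_4 ∨ ¬q_5) forces q_5 = False.
  then (¬q_3 ∨ q_5 ∨ q_9) forces q_9 = True.
  then (¬q_3 ∨ ¬q_8) forces q_8 = False.
  then (q_4 ∨ q_6 ∨ q_8 ∨ ¬q_9) forces q_6 = True.
All clauses satisfied.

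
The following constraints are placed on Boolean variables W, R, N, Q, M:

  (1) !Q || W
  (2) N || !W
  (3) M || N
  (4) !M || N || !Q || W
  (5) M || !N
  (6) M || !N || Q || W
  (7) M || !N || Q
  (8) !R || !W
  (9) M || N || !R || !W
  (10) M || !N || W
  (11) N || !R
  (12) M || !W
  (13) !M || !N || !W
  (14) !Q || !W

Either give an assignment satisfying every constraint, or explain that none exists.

W=F, R=T, N=T, Q=F, M=T

Try W = True:
  (N || !W) forces N = True.
  (M || !N) forces M = True.
  clause (!M || !N || !W) is falsified — backtrack.
So W = False.
  then (!Q || W) forces Q = False.
Set R = True.
  then (N || !R) forces N = True.
  then (M || !N) forces M = True.
All clauses satisfied.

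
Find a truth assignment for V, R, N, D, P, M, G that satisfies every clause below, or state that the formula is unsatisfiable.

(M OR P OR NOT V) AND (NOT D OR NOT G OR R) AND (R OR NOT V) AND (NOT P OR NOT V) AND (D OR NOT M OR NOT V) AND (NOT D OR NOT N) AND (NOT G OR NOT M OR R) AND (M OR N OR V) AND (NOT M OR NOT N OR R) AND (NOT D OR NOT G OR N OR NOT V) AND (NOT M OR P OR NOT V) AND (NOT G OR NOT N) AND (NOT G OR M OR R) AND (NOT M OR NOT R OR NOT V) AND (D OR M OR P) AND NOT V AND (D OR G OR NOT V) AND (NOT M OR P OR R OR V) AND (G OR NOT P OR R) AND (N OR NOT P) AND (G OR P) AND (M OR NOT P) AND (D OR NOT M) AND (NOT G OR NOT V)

V=F, R=T, N=F, D=T, P=F, M=T, G=T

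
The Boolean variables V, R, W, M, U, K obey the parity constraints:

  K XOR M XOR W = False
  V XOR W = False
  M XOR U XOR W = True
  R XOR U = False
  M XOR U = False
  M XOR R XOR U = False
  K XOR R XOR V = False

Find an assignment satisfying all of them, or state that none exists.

V = True, R = False, W = True, M = False, U = False, K = True

K XOR M XOR W = T XOR F XOR T = False ✓
V XOR W = T XOR T = False ✓
M XOR U XOR W = F XOR F XOR T = True ✓
R XOR U = F XOR F = False ✓
M XOR U = F XOR F = False ✓
M XOR R XOR U = F XOR F XOR F = False ✓
K XOR R XOR V = T XOR F XOR T = False ✓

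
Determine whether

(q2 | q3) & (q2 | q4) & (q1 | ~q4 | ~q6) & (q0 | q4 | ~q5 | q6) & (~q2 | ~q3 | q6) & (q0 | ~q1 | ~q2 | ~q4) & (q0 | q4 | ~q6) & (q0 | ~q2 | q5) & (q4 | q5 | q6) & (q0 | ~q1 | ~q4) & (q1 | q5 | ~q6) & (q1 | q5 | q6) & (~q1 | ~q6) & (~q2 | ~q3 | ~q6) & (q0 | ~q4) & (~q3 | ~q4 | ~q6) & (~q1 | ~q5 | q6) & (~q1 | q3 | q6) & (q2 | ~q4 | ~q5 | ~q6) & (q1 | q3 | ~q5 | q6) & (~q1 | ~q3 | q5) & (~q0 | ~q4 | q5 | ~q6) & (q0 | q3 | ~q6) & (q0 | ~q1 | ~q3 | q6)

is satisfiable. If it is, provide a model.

Try q0 = False:
  (q0 | ~q4) forces q4 = False.
  (q2 | q4) forces q2 = True.
  (q0 | q4 | ~q6) forces q6 = False.
  (q0 | q4 | ~q5 | q6) forces q5 = False.
  clause (q0 | ~q2 | q5) is falsified — backtrack.
So q0 = True.
Set q1 = False.
Set q2 = False.
  then (q2 | q3) forces q3 = True.
  then (q2 | q4) forces q4 = True.
  then (q1 | ~q4 | ~q6) forces q6 = False.
  then (q1 | q5 | q6) forces q5 = True.
All clauses satisfied.

q0 = True, q1 = False, q2 = False, q3 = True, q4 = True, q5 = True, q6 = False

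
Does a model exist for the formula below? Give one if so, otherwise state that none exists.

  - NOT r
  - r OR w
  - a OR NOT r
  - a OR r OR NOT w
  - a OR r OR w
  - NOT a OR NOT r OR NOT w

a = True, r = False, w = True

Unit clause (NOT r) forces r = False.
In (r OR w) only w is left, so w = True.
In (a OR r OR NOT w) only a is left, so a = True.
All clauses satisfied.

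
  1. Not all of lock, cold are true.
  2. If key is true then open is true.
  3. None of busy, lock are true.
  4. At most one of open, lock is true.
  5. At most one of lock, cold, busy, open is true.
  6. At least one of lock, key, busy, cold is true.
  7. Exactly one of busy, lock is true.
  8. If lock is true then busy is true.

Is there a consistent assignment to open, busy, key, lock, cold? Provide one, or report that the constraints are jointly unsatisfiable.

Case busy = True:
  Constraint (3) is violated (busy=T) — contradiction.
Case busy = False:
  (3) forces lock = False.
  Constraint (7) is violated (busy=F, lock=F) — contradiction.
Both cases fail — unsatisfiable.

Unsatisfiable — no assignment works.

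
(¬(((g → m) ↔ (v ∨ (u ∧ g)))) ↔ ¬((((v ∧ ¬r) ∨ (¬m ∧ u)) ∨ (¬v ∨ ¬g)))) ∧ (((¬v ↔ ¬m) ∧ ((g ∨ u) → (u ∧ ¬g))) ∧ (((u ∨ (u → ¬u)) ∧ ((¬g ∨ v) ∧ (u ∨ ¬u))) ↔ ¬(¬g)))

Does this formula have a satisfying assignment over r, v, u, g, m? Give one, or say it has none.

Unsatisfiable — no assignment works.

Case g = True: the conjunct (g ∨ u) → (u ∧ ¬g) becomes (True ∨ u) → (u ∧ False) = False.
Case g = False: the formula simplifies to v ∧ (((¬v ↔ ¬m) ∧ (u → u)) ∧ ¬(((u ∨ (u → ¬u)) ∧ (u ∨ ¬u)))).
  u = True: the conjunct ¬(((u ∨ (u → ¬u)) ∧ (u ∨ ¬u))) becomes ¬((True ∧ True)) = False.
  u = False: the conjunct ¬(((u ∨ (u → ¬u)) ∧ (u ∨ ¬u))) becomes ¬((True ∧ True)) = False.
Both cases fail — unsatisfiable.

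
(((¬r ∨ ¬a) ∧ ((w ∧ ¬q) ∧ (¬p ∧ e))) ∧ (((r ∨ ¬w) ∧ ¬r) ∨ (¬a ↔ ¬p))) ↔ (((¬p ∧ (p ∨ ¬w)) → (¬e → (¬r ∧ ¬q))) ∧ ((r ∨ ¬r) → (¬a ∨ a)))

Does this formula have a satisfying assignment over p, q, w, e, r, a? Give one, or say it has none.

p = False; q = True; w = False; e = False; r = True; a = False

  (((¬r ∨ ¬a) ∧ ((w ∧ ¬q) ∧ (¬p ∧ e))) ∧ (((r ∨ ¬w) ∧ ¬r) ∨ (¬a ↔ ¬p))) ↔ (((¬p ∧ (p ∨ ¬w)) → (¬e → (¬r ∧ ¬q))) ∧ ((r ∨ ¬r) → (¬a ∨ a))) = True
    ((¬r ∨ ¬a) ∧ ((w ∧ ¬q) ∧ (¬p ∧ e))) ∧ (((r ∨ ¬w) ∧ ¬r) ∨ (¬a ↔ ¬p)) = False
      (¬r ∨ ¬a) ∧ ((w ∧ ¬q) ∧ (¬p ∧ e)) = False
        ¬r ∨ ¬a = True
          ¬r = False
          ¬a = True
        (w ∧ ¬q) ∧ (¬p ∧ e) = False
          w ∧ ¬q = False
            ¬q = False
          ¬p ∧ e = False
            ¬p = True
      ((r ∨ ¬w) ∧ ¬r) ∨ (¬a ↔ ¬p) = True
        (r ∨ ¬w) ∧ ¬r = False
          r ∨ ¬w = True
            ¬w = True
          ¬r = False
        ¬a ↔ ¬p = True
          ¬a = True
          ¬p = True
    ((¬p ∧ (p ∨ ¬w)) → (¬e → (¬r ∧ ¬q))) ∧ ((r ∨ ¬r) → (¬a ∨ a)) = False
      (¬p ∧ (p ∨ ¬w)) → (¬e → (¬r ∧ ¬q)) = False
        ¬p ∧ (p ∨ ¬w) = True
          ¬p = True
          p ∨ ¬w = True
            ¬w = True
        ¬e → (¬r ∧ ¬q) = False
          ¬e = True
          ¬r ∧ ¬q = False
            ¬r = False
            ¬q = False
      (r ∨ ¬r) → (¬a ∨ a) = True
        r ∨ ¬r = True
          ¬r = False
        ¬a ∨ a = True
          ¬a = True
The formula evaluates to True.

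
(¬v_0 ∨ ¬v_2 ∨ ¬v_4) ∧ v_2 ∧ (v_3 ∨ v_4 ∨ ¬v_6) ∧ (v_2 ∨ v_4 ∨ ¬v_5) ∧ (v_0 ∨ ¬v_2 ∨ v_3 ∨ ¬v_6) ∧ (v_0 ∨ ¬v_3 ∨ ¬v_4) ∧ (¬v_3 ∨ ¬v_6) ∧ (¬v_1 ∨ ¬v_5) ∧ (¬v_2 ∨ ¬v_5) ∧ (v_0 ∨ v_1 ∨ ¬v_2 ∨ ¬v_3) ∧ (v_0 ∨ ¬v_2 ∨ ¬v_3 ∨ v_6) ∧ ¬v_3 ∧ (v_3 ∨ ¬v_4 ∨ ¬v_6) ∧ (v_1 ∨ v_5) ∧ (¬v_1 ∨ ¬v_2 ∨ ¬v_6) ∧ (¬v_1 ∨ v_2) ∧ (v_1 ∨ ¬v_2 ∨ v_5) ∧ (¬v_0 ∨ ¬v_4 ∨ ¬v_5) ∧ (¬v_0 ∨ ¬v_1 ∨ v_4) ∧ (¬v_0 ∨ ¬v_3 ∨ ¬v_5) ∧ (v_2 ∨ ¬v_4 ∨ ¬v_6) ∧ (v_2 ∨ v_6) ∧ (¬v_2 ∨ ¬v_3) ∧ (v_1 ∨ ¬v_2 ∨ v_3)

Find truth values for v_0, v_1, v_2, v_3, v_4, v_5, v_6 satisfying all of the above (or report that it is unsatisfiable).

v_0 = False; v_1 = True; v_2 = True; v_3 = False; v_4 = False; v_5 = False; v_6 = False

Unit clause (v_2) forces v_2 = True.
In (¬v_2 ∨ ¬v_5) only ¬v_5 is left, so v_5 = False.
Unit clause (¬v_3) forces v_3 = False.
In (v_1 ∨ v_5) only v_1 is left, so v_1 = True.
In (¬v_1 ∨ ¬v_2 ∨ ¬v_6) only ¬v_6 is left, so v_6 = False.
Try v_0 = True:
  (¬v_0 ∨ ¬v_2 ∨ ¬v_4) forces v_4 = False.
  clause (¬v_0 ∨ ¬v_1 ∨ v_4) is falsified — backtrack.
So v_0 = False.
Set v_4 = False.
All clauses satisfied.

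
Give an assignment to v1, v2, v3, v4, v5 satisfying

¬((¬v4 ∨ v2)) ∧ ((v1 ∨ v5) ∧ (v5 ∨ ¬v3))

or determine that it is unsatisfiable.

v1=T, v2=F, v3=F, v4=T, v5=T

  ¬((¬v4 ∨ v2)) = True
    ¬v4 ∨ v2 = False
      ¬v4 = False
  (v1 ∨ v5) ∧ (v5 ∨ ¬v3) = True
    v1 ∨ v5 = True
    v5 ∨ ¬v3 = True
      ¬v3 = True
Both conjuncts True, so the formula holds.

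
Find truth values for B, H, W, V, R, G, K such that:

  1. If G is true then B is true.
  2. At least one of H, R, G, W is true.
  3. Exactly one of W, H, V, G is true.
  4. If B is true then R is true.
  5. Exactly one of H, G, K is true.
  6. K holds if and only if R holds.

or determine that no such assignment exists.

B: True; H: False; W: False; V: True; R: True; G: False; K: True

  (1) G=F ⇒ B: vacuous ✓
  (2) {H, R, G, W}: 1 true — at least one ✓
  (3) {W, H, V, G}: 1 true — exactly one ✓
  (4) B=T ⇒ R: T ✓
  (5) {H, G, K}: 1 true — exactly one ✓
  (6) K=T, R=T — same ✓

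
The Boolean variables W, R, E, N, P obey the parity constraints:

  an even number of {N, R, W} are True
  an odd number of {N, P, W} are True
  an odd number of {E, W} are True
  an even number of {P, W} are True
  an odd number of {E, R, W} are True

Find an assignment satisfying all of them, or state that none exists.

W = True, R = False, E = False, N = True, P = True

{N, R, W}: 2 true → even ✓
{N, P, W}: 3 true → odd ✓
{E, W}: 1 true → odd ✓
{P, W}: 2 true → even ✓
{E, R, W}: 1 true → odd ✓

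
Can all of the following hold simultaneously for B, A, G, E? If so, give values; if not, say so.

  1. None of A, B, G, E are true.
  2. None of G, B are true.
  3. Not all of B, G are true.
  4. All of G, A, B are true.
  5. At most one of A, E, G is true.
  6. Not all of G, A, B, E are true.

No satisfying assignment exists.

Case B = True:
  Constraint (1) is violated (B=T) — contradiction.
Case B = False:
  Constraint (4) is violated (B=F) — contradiction.
Both cases fail — unsatisfiable.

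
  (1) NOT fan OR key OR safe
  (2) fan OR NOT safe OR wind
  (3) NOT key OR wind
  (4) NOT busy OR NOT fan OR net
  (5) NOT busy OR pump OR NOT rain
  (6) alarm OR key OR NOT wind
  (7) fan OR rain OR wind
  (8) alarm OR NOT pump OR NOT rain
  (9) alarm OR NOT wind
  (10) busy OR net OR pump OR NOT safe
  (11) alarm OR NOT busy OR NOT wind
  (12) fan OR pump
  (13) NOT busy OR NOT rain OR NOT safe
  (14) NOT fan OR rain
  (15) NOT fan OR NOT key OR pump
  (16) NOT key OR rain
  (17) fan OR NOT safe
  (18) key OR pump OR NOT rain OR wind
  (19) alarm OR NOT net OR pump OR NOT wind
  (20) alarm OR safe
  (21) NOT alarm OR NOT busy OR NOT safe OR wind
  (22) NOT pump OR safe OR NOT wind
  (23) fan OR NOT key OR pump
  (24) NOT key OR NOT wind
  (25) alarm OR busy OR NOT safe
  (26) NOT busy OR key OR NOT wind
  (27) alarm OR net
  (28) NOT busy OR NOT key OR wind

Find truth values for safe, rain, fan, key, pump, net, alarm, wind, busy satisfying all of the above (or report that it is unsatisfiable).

safe = True, rain = True, fan = True, key = False, pump = True, net = True, alarm = True, wind = True, busy = False

Set safe = True.
  then (fan OR NOT safe) forces fan = True.
  then (NOT fan OR rain) forces rain = True.
  then (NOT busy OR NOT rain OR NOT safe) forces busy = False.
  then (alarm OR busy OR NOT safe) forces alarm = True.
Try key = True:
  (NOT key OR wind) forces wind = True.
  clause (NOT key OR NOT wind) is falsified — backtrack.
So key = False.
Set pump = True.
Set net = True.
Set wind = True.
All clauses satisfied.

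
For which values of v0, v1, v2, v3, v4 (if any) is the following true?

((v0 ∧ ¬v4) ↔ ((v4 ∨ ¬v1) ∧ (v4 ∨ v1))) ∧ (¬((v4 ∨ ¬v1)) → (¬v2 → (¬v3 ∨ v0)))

v0 = False; v1 = True; v2 = False; v3 = False; v4 = False

  (v0 ∧ ¬v4) ↔ ((v4 ∨ ¬v1) ∧ (v4 ∨ v1)) = True
    v0 ∧ ¬v4 = False
      ¬v4 = True
    (v4 ∨ ¬v1) ∧ (v4 ∨ v1) = False
      v4 ∨ ¬v1 = False
        ¬v1 = False
      v4 ∨ v1 = True
  ¬((v4 ∨ ¬v1)) → (¬v2 → (¬v3 ∨ v0)) = True
    ¬((v4 ∨ ¬v1)) = True
      v4 ∨ ¬v1 = False
        ¬v1 = False
    ¬v2 → (¬v3 ∨ v0) = True
      ¬v2 = True
      ¬v3 ∨ v0 = True
        ¬v3 = True
Both conjuncts True, so the formula holds.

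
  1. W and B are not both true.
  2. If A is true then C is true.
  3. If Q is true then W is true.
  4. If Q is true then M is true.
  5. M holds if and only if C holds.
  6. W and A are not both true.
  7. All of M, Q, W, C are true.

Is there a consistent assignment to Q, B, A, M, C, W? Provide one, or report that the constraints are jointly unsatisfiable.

Q: True; B: False; A: False; M: True; C: True; W: True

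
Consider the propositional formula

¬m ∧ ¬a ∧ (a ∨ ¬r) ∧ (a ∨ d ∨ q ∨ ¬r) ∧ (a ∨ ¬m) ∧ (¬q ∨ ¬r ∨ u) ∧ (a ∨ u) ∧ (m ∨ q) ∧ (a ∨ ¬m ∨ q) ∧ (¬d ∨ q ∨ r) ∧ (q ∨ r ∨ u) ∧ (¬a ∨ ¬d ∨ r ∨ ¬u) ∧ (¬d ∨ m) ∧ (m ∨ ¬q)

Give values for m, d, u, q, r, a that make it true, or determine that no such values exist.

Case q = True:
  (¬m) forces m = False.
  Clause (m ∨ ¬q) is falsified — contradiction.
Case q = False:
  (¬m) forces m = False.
  Clause (m ∨ q) is falsified — contradiction.
Both cases fail, so the formula is unsatisfiable.

The formula is unsatisfiable.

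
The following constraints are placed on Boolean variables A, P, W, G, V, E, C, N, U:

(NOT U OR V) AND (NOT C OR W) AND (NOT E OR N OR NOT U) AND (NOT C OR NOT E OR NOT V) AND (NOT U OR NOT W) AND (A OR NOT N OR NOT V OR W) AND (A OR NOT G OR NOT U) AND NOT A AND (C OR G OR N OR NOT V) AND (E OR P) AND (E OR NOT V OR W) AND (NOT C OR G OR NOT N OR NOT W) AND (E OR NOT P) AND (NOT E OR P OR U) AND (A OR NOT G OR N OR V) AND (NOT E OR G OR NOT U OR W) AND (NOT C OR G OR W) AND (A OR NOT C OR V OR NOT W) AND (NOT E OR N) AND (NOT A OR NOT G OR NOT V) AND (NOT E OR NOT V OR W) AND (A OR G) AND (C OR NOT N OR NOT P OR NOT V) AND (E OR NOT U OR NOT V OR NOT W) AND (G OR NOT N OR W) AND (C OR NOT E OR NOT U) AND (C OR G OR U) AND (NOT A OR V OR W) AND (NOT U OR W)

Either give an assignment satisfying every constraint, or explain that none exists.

A: False; P: True; W: False; G: True; V: False; E: True; C: False; N: True; U: False

Unit clause (NOT A) forces A = False.
In (A OR G) only G is left, so G = True.
In (A OR NOT G OR NOT U) only NOT U is left, so U = False.
Set P = True.
  then (E OR NOT P) forces E = True.
  then (NOT E OR N) forces N = True.
Set W = False.
  then (NOT C OR W) forces C = False.
  then (A OR NOT N OR NOT V OR W) forces V = False.
All clauses satisfied.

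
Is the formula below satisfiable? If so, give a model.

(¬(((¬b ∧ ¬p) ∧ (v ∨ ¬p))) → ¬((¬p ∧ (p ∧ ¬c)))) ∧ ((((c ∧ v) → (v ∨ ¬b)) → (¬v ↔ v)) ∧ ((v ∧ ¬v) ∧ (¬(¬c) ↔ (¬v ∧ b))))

The conjunct ((c ∧ v) → (v ∨ ¬b)) → (¬v ↔ v) is unsatisfiable on its own:
  c=F, b=F, v=F: evaluates to False.
  c=F, b=F, v=T: evaluates to False.
  c=F, b=T, v=F: evaluates to False.
  c=F, b=T, v=T: evaluates to False.
  c=T, b=F, v=F: evaluates to False.
  c=T, b=F, v=T: evaluates to False.
  c=T, b=T, v=F: evaluates to False.
  c=T, b=T, v=T: evaluates to False.
So the whole conjunction is unsatisfiable.

Unsatisfiable — no assignment works.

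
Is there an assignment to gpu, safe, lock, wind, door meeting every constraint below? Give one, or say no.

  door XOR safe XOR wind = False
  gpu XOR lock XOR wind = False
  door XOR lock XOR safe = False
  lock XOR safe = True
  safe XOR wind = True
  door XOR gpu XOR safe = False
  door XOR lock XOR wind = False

The formula is unsatisfiable.

Adding constraints 1, 4, 7 mod 2: every variable appears an even number of times on the left, so the left side is 0.
But the right sides sum to 1 (mod 2). 0 ≠ 1 — the system is inconsistent.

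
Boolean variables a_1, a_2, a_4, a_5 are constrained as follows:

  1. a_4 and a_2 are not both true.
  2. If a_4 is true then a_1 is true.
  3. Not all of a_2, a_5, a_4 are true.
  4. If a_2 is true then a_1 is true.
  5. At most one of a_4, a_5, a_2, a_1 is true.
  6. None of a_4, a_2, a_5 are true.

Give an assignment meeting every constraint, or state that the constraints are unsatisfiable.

a_1: True, a_2: False, a_4: False, a_5: False

  (1) a_4=F, a_2=F — not both ✓
  (2) a_4=F ⇒ a_1: vacuous ✓
  (3) {a_2, a_5, a_4}: 0/3 true — not all ✓
  (4) a_2=F ⇒ a_1: vacuous ✓
  (5) {a_4, a_5, a_2, a_1}: 1 true — at most one ✓
  (6) {a_4, a_2, a_5}: 0 true — none ✓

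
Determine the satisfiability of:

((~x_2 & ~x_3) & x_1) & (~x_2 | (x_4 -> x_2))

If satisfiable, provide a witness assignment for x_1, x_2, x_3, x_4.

x_1: True, x_2: False, x_3: False, x_4: True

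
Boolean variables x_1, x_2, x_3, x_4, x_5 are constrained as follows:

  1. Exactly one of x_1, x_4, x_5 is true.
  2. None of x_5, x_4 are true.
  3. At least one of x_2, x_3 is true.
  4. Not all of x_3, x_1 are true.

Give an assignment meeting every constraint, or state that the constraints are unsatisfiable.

x_1 = True, x_2 = True, x_3 = False, x_4 = False, x_5 = False

  (1) {x_1, x_4, x_5}: 1 true — exactly one ✓
  (2) {x_5, x_4}: 0 true — none ✓
  (3) {x_2, x_3}: 1 true — at least one ✓
  (4) {x_3, x_1}: 1/2 true — not all ✓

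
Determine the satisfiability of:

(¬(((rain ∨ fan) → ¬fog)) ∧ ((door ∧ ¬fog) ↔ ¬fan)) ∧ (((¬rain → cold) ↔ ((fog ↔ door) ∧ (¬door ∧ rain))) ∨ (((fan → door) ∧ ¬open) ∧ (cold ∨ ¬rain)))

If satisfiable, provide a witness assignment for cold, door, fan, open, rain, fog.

cold = False; door = True; fan = True; open = False; rain = False; fog = True

  ¬(((rain ∨ fan) → ¬fog)) ∧ ((door ∧ ¬fog) ↔ ¬fan) = True
    ¬(((rain ∨ fan) → ¬fog)) = True
      (rain ∨ fan) → ¬fog = False
        rain ∨ fan = True
        ¬fog = False
    (door ∧ ¬fog) ↔ ¬fan = True
      door ∧ ¬fog = False
        ¬fog = False
      ¬fan = False
  ((¬rain → cold) ↔ ((fog ↔ door) ∧ (¬door ∧ rain))) ∨ (((fan → door) ∧ ¬open) ∧ (cold ∨ ¬rain)) = True
    (¬rain → cold) ↔ ((fog ↔ door) ∧ (¬door ∧ rain)) = True
      ¬rain → cold = False
        ¬rain = True
      (fog ↔ door) ∧ (¬door ∧ rain) = False
        fog ↔ door = True
        ¬door ∧ rain = False
          ¬door = False
    ((fan → door) ∧ ¬open) ∧ (cold ∨ ¬rain) = True
      (fan → door) ∧ ¬open = True
        fan → door = True
        ¬open = True
      cold ∨ ¬rain = True
        ¬rain = True
Both conjuncts True, so the formula holds.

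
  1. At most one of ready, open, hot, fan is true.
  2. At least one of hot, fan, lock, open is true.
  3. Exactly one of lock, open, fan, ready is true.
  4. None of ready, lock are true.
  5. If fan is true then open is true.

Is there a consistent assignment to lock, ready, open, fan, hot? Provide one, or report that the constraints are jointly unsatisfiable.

lock = False; ready = False; open = True; fan = False; hot = False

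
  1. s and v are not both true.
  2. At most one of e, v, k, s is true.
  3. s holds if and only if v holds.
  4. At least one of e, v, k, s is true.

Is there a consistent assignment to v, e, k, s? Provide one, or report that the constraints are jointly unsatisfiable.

v = False, e = False, k = True, s = False

  (1) s=F, v=F — not both ✓
  (2) {e, v, k, s}: 1 true — at most one ✓
  (3) s=F, v=F — same ✓
  (4) {e, v, k, s}: 1 true — at least one ✓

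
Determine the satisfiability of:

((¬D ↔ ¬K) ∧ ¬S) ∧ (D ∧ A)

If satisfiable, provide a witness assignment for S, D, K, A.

S = False, D = True, K = True, A = True

  (¬D ↔ ¬K) ∧ ¬S = True
    ¬D ↔ ¬K = True
      ¬D = False
      ¬K = False
    ¬S = True
  D ∧ A = True
Both conjuncts True, so the formula holds.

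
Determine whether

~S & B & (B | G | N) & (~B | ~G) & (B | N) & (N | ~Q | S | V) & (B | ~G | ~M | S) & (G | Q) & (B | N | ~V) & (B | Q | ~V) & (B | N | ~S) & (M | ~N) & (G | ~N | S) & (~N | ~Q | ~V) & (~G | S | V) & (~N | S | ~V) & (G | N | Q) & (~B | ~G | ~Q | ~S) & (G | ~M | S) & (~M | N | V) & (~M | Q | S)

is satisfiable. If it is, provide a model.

M = False, S = False, N = False, Q = True, B = True, V = True, G = False

Unit clause (~S) forces S = False.
Unit clause (B) forces B = True.
In (~B | ~G) only ~G is left, so G = False.
In (G | Q) only Q is left, so Q = True.
In (G | ~N | S) only ~N is left, so N = False.
In (G | ~M | S) only ~M is left, so M = False.
In (N | ~Q | S | V) only V is left, so V = True.
All clauses satisfied.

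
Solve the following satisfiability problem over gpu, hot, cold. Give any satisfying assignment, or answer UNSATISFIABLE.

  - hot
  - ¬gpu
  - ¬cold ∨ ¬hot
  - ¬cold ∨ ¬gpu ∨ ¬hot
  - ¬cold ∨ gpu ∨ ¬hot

gpu: False; hot: True; cold: False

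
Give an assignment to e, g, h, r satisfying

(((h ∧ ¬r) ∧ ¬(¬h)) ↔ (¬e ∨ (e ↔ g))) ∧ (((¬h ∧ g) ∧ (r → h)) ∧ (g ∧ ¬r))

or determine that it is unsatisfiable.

The formula is unsatisfiable.

Case h = True: the conjunct ¬h is False.
Case h = False: the formula simplifies to ¬((¬e ∨ (e ↔ g))) ∧ ((g ∧ ¬r) ∧ (g ∧ ¬r)).
  g = True: simplifies to ¬((¬e ∨ e)) ∧ (¬r ∧ ¬r).
    e = True: the conjunct ¬((¬e ∨ e)) becomes ¬((False ∨ True)) = False.
    e = False: the conjunct ¬((¬e ∨ e)) becomes ¬((True ∨ False)) = False.
  g = False: the conjunct g is False.
Both cases fail — unsatisfiable.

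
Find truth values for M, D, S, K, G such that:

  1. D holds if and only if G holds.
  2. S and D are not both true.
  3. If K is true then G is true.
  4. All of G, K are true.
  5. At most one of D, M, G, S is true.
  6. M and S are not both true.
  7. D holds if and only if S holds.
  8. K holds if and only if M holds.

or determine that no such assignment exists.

Unsatisfiable

Case G = True:
  (1) with G=T forces D = True.
  Constraint (5) is violated (D=T, G=T) — contradiction.
Case G = False:
  Constraint (4) is violated (G=F) — contradiction.
Both cases fail — unsatisfiable.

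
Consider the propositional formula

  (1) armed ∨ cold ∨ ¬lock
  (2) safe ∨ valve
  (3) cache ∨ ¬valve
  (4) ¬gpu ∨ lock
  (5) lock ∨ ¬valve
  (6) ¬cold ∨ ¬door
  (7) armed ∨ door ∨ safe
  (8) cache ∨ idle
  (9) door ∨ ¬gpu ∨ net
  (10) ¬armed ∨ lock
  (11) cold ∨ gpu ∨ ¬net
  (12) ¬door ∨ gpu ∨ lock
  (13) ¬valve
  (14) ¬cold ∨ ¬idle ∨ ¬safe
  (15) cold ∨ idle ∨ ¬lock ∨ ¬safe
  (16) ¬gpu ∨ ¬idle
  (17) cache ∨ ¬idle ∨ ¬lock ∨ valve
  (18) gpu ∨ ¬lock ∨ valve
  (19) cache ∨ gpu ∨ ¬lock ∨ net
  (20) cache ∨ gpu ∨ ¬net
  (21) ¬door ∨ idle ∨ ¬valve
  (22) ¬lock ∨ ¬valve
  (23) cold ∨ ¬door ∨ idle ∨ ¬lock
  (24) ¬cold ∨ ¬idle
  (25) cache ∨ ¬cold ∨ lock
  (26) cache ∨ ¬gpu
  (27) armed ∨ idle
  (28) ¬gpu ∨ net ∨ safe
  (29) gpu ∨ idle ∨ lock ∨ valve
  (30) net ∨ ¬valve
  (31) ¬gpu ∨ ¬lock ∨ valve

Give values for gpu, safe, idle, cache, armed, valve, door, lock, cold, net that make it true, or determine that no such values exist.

gpu: False, safe: True, idle: True, cache: True, armed: False, valve: False, door: False, lock: False, cold: False, net: False

Unit clause (¬valve) forces valve = False.
In (safe ∨ valve) only safe is left, so safe = True.
Try gpu = True:
  (¬gpu ∨ lock) forces lock = True.
  clause (¬gpu ∨ ¬lock ∨ valve) is falsified — backtrack.
So gpu = False.
  then (gpu ∨ ¬lock ∨ valve) forces lock = False.
  then (gpu ∨ idle ∨ lock ∨ valve) forces idle = True.
  then (¬armed ∨ lock) forces armed = False.
  then (¬door ∨ gpu ∨ lock) forces door = False.
  then (¬cold ∨ ¬idle ∨ ¬safe) forces cold = False.
  then (cold ∨ gpu ∨ ¬net) forces net = False.
Set cache = True.
All clauses satisfied.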